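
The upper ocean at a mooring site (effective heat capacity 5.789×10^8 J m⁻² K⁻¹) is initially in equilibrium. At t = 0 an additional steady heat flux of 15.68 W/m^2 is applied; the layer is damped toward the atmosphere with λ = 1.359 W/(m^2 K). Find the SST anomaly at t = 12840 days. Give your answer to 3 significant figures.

Areal heat capacity C = 5.789×10^8 J m⁻² K⁻¹ (given).
τ = C / λ = 5.79×10^8 / 1.359 = 4.26×10^8 s.
Equilibrium anomaly ΔT_eq = F / λ = 15.68 / 1.359 = 11.5 K.
t = 12840 days = 1.11×10^9 s, so t/τ = 2.60.
ΔT(t) = ΔT_eq (1 − e^(−t/τ)) = 11.5 × (1 − e^−2.60) = 10.7 K.

10.7 K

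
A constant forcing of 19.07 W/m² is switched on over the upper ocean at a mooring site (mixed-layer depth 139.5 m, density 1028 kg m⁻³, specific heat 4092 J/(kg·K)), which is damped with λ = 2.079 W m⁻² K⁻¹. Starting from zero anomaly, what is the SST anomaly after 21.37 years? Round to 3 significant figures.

Areal heat capacity C = ρ c_p D = 1028 × 4092 × 139.5 = 5.87×10^8 J/(m²·K).
τ = C / λ = 5.87×10^8 / 2.079 = 2.82×10^8 s.
Equilibrium anomaly ΔT_eq = F / λ = 19.07 / 2.079 = 9.17 K.
t = 21.37 years = 6.74×10^8 s, so t/τ = 2.39.
ΔT(t) = ΔT_eq (1 − e^(−t/τ)) = 9.17 × (1 − e^−2.39) = 8.33 K.

8.33 K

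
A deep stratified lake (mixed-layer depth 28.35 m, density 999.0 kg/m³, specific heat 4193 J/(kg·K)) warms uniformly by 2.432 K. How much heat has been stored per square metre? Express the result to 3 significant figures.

2.89×10^8

Areal heat capacity C = ρ c_p D = 999.0 × 4193 × 28.35 = 1.19×10^8 J/(m²·K).
ΔQ = C ΔT = 1.19×10^8 × 2.432 = 2.89×10^8 J/m².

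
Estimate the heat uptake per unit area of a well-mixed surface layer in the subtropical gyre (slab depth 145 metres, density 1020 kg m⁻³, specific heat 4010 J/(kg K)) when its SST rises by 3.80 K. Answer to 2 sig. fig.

Areal heat capacity C = ρ c_p D = 1020 × 4010 × 145 = 5.93×10^8 J m⁻² K⁻¹.
ΔQ = C ΔT = 5.93×10^8 × 3.80 = 2.25×10^9 J/m².

2.3×10^9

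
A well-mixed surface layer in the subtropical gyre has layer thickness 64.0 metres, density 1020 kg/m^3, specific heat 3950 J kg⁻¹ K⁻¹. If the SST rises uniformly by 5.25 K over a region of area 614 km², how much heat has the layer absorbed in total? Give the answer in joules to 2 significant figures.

Areal heat capacity C = ρ c_p D = 1020 × 3950 × 64.0 = 2.58×10^8 J/(m^2 K).
Heat per unit area: q = C ΔT = 2.58×10^8 × 5.25 = 1.35×10^9 J/m².
Total heat: Q = q × A = 1.35×10^9 × (614 × 10⁶ m²) = 8.31×10^17 J.

8.3×10^17 J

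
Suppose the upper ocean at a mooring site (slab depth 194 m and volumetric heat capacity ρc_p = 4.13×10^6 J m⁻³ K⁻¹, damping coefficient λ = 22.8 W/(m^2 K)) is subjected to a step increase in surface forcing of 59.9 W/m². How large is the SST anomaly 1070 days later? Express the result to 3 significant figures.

2.44 K

Areal heat capacity C = ρc_p × D = 4.13×10^6 × 194 = 8.01×10^8 J m⁻² K⁻¹.
τ = C / λ = 8.01×10^8 / 22.8 = 3.51×10^7 s.
Equilibrium anomaly ΔT_eq = F / λ = 59.9 / 22.8 = 2.63 K.
t = 1070 days = 9.24×10^7 s, so t/τ = 2.63.
ΔT(t) = ΔT_eq (1 − e^(−t/τ)) = 2.63 × (1 − e^−2.63) = 2.44 K.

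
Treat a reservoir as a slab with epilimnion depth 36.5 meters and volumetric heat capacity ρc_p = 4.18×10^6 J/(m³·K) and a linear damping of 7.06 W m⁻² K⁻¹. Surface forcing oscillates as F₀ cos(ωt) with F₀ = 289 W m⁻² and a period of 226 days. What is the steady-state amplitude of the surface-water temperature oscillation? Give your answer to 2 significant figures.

5.8 K

Areal heat capacity C = ρc_p × D = 4.18×10^6 × 36.5 = 1.53×10^8 J/(m²·K).
Angular frequency ω = 2π / T = 2π / 1.95×10^7 s = 3.22×10^-7 s⁻¹.
√((Cω)² + λ²) = √((49.1)² + 7.06²) = 49.6 W/(m²·K).
Amplitude A = F₀ / √((Cω)²+λ²) = 289 / 49.6 = 5.83 K.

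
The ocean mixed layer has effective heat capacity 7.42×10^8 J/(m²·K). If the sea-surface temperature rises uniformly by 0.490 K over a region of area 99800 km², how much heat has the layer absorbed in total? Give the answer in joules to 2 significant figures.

Areal heat capacity C = 7.42×10^8 J/(m²·K) (given).
Heat per unit area: q = C ΔT = 7.42×10^8 × 0.490 = 3.64×10^8 J/m².
Total heat: Q = q × A = 3.64×10^8 × (99800 × 10⁶ m²) = 3.63×10^19 J.

3.6×10^19 J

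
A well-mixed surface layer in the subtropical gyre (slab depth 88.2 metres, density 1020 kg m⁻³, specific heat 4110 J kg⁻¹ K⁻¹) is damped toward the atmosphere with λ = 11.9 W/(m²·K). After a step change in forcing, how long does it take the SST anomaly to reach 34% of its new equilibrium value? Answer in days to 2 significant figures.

150 days

Areal heat capacity C = ρ c_p D = 1020 × 4110 × 88.2 = 3.70×10^8 J/(m²·K).
τ = C / λ = 3.70×10^8 / 11.9 = 3.11×10^7 s.
Fraction reached: 1 − e^(−t/τ) = 0.34 ⇒ t = −τ ln(1 − 0.34) = τ × 0.416.
t = 1.29×10^7 s = 149 days.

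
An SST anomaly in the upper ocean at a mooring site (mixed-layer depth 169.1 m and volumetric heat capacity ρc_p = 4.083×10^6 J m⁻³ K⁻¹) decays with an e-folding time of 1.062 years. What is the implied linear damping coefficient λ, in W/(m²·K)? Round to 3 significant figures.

Areal heat capacity C = ρc_p × D = 4.083×10^6 × 169.1 = 6.90×10^8 J/(m^2 K).
τ = 1.062 years = 3.35×10^7 s.
λ = C / τ = 6.90×10^8 / 3.35×10^7 = 20.6 W/(m²·K).

20.6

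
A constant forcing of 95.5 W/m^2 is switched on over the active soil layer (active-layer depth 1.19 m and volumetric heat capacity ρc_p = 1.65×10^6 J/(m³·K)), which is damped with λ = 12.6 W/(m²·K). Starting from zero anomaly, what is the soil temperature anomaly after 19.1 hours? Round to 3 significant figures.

2.70 K

Areal heat capacity C = ρc_p × D = 1.65×10^6 × 1.19 = 1.96×10^6 J/(m²·K).
τ = C / λ = 1.96×10^6 / 12.6 = 1.56×10^5 s.
Equilibrium anomaly ΔT_eq = F / λ = 95.5 / 12.6 = 7.58 K.
t = 19.1 hours = 68800 s, so t/τ = 0.441.
ΔT(t) = ΔT_eq (1 − e^(−t/τ)) = 7.58 × (1 − e^−0.441) = 2.70 K.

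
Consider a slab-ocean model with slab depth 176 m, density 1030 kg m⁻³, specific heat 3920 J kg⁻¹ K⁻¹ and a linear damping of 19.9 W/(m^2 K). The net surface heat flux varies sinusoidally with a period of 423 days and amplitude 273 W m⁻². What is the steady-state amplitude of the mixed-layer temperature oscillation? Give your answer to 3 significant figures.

2.21 K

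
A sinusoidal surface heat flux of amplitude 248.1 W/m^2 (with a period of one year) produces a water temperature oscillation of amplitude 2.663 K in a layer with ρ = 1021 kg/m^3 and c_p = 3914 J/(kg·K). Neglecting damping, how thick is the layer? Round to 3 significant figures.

ω = 2π / 3.15×10^7 s = 1.99×10^-7 s⁻¹.
Required C = F₀ / (A ω) = 248.1 / (2.663 × 1.99×10^-7) = 4.68×10^8 J/(m²·K).
D = C / (ρ c_p) = 4.68×10^8 / (1021 × 3914) = 117 m.

117 m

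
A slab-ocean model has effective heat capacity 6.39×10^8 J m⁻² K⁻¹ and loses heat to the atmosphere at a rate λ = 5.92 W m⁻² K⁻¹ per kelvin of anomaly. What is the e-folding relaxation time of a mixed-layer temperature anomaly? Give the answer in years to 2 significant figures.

3.4 years

Areal heat capacity C = 6.39×10^8 J m⁻² K⁻¹ (given).
Relaxation time τ = C / λ = 6.39×10^8 / 5.92 = 1.08×10^8 s.
In years: 1.08×10^8 s / (3.156×10^7 s/year) = 3.42 years.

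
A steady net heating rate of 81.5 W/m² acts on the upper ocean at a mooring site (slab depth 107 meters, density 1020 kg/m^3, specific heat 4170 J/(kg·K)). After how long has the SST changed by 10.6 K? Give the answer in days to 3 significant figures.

685 days

Areal heat capacity C = ρ c_p D = 1020 × 4170 × 107 = 4.55×10^8 J m⁻² K⁻¹.
Time required: Δt = C ΔT / F = 4.55×10^8 × 10.6 / 81.5 = 5.92×10^7 s.
In days: 5.92×10^7 s / (86400 s/day) = 685 days.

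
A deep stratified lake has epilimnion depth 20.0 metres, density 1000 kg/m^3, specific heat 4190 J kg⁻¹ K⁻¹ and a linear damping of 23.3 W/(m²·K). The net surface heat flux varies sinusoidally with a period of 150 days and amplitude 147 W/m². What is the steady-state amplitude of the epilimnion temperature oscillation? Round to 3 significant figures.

3.14 K

Areal heat capacity C = ρ c_p D = 1000 × 4190 × 20.0 = 8.38×10^7 J/(m²·K).
Angular frequency ω = 2π / T = 2π / 1.30×10^7 s = 4.85×10^-7 s⁻¹.
√((Cω)² + λ²) = √((40.6)² + 23.3²) = 46.8 W/(m²·K).
Amplitude A = F₀ / √((Cω)²+λ²) = 147 / 46.8 = 3.14 K.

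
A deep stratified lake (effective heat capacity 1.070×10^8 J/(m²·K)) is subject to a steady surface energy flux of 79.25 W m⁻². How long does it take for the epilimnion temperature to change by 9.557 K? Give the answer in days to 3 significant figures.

149 days

Areal heat capacity C = 1.070×10^8 J/(m²·K) (given).
Time required: Δt = C ΔT / F = 1.07×10^8 × 9.557 / 79.25 = 1.29×10^7 s.
In days: 1.29×10^7 s / (86400 s/day) = 149 days.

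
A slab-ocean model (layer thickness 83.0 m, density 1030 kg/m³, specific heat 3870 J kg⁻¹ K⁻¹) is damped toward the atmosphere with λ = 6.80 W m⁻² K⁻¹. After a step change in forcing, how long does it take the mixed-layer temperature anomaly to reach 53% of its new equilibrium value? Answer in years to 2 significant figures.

1.2 years

Areal heat capacity C = ρ c_p D = 1030 × 3870 × 83.0 = 3.31×10^8 J/(m²·K).
τ = C / λ = 3.31×10^8 / 6.80 = 4.87×10^7 s.
Fraction reached: 1 − e^(−t/τ) = 0.53 ⇒ t = −τ ln(1 − 0.53) = τ × 0.755.
t = 3.67×10^7 s = 1.16 years.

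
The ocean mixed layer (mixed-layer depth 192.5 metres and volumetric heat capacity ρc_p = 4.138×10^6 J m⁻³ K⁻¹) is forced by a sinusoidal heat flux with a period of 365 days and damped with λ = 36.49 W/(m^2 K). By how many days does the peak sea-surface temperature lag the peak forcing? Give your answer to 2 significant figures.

Areal heat capacity C = ρc_p × D = 4.138×10^6 × 192.5 = 7.97×10^8 J/(m^2 K).
ω = 2π / 3.15×10^7 s = 1.99×10^-7 s⁻¹.
Phase lag φ = arctan(Cω/λ) = arctan(159/36.49) = 1.34 rad.
Time lag = φ / ω = 1.34 / 1.99×10^-7 = 6.75×10^6 s = 78.1 days.

78 days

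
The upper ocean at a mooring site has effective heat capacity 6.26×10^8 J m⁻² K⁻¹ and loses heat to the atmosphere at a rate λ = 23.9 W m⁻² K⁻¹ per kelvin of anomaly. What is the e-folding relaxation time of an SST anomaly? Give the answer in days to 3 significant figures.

303 days

Areal heat capacity C = 6.26×10^8 J m⁻² K⁻¹ (given).
Relaxation time τ = C / λ = 6.26×10^8 / 23.9 = 2.62×10^7 s.
In days: 2.62×10^7 s / (86400 s/day) = 303 days.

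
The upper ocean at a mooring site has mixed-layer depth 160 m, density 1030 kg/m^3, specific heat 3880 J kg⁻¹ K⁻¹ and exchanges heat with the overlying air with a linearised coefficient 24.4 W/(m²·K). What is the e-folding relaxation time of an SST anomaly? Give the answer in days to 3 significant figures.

Areal heat capacity C = ρ c_p D = 1030 × 3880 × 160 = 6.39×10^8 J m⁻² K⁻¹.
Relaxation time τ = C / λ = 6.39×10^8 / 24.4 = 2.62×10^7 s.
In days: 2.62×10^7 s / (86400 s/day) = 303 days.

303 days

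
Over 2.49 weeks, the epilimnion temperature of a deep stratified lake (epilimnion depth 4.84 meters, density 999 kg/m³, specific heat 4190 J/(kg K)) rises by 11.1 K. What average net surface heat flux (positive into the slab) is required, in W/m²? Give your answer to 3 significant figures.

149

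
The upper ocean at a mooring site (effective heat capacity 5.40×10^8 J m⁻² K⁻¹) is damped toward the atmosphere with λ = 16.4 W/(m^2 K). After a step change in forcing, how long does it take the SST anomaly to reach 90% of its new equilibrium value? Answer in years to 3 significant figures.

2.40 years

Areal heat capacity C = 5.40×10^8 J m⁻² K⁻¹ (given).
τ = C / λ = 5.40×10^8 / 16.4 = 3.29×10^7 s.
Fraction reached: 1 − e^(−t/τ) = 0.90 ⇒ t = −τ ln(1 − 0.90) = τ × 2.30.
t = 7.58×10^7 s = 2.40 years.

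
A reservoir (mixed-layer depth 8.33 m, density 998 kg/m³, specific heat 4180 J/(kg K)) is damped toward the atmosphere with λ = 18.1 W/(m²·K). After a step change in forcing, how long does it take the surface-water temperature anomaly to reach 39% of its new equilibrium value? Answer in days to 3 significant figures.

Areal heat capacity C = ρ c_p D = 998 × 4180 × 8.33 = 3.47×10^7 J/(m²·K).
τ = C / λ = 3.47×10^7 / 18.1 = 1.92×10^6 s.
Fraction reached: 1 − e^(−t/τ) = 0.39 ⇒ t = −τ ln(1 − 0.39) = τ × 0.494.
t = 9.49×10^5 s = 11.0 days.

11.0 days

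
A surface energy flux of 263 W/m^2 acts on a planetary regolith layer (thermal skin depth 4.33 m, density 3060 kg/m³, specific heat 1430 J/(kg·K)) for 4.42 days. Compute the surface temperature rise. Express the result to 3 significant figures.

Areal heat capacity C = ρ c_p D = 3060 × 1430 × 4.33 = 1.89×10^7 J/(m²·K).
Net heat input Q = F Δt = 263 × (4.42 days × 86400 s/day) = 1.00×10^8 J/m².
ΔT = Q / C = 1.00×10^8 / 1.89×10^7 = 5.30 K.

5.30 K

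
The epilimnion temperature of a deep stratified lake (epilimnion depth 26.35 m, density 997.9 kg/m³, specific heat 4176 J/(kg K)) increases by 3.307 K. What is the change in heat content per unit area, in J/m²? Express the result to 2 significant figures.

3.6×10^8

Areal heat capacity C = ρ c_p D = 997.9 × 4176 × 26.35 = 1.10×10^8 J/(m²·K).
ΔQ = C ΔT = 1.10×10^8 × 3.307 = 3.63×10^8 J/m².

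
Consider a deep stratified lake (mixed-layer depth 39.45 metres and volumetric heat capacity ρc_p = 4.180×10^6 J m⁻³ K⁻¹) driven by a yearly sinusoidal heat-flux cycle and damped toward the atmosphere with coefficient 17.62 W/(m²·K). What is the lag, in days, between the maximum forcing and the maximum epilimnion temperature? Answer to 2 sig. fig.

Areal heat capacity C = ρc_p × D = 4.180×10^6 × 39.45 = 1.65×10^8 J/(m²·K).
ω = 2π / 3.15×10^7 s = 1.99×10^-7 s⁻¹.
Phase lag φ = arctan(Cω/λ) = arctan(32.9/17.62) = 1.08 rad.
Time lag = φ / ω = 1.08 / 1.99×10^-7 = 5.41×10^6 s = 62.7 days.

63 days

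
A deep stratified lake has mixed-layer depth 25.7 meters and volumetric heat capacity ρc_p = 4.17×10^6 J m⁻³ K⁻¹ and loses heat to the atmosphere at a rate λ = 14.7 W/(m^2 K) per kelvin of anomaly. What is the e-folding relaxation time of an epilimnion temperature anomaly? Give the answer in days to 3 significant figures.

Areal heat capacity C = ρc_p × D = 4.17×10^6 × 25.7 = 1.07×10^8 J/(m²·K).
Relaxation time τ = C / λ = 1.07×10^8 / 14.7 = 7.29×10^6 s.
In days: 7.29×10^6 s / (86400 s/day) = 84.4 days.

84.4 days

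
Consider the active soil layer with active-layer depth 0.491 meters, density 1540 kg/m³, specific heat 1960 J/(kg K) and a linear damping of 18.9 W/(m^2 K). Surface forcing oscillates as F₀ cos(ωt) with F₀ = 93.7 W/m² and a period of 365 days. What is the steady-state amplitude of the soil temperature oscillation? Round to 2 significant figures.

Areal heat capacity C = ρ c_p D = 1540 × 1960 × 0.491 = 1.48×10^6 J/(m²·K).
Angular frequency ω = 2π / T = 2π / 3.15×10^7 s = 1.99×10^-7 s⁻¹.
√((Cω)² + λ²) = √((0.295)² + 18.9²) = 18.9 W/(m²·K).
Amplitude A = F₀ / √((Cω)²+λ²) = 93.7 / 18.9 = 4.96 K.

5.0 K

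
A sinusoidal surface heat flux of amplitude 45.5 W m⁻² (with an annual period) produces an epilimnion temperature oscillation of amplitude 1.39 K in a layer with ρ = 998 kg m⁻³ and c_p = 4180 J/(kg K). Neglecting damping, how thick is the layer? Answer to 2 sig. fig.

39 m

ω = 2π / 3.15×10^7 s = 1.99×10^-7 s⁻¹.
Required C = F₀ / (A ω) = 45.5 / (1.39 × 1.99×10^-7) = 1.64×10^8 J/(m²·K).
D = C / (ρ c_p) = 1.64×10^8 / (998 × 4180) = 39.4 m.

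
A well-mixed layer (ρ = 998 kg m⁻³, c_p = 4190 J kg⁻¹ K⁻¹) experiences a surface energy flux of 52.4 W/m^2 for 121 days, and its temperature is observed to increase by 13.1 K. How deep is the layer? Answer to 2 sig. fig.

Heat input Q = F Δt = 52.4 × 1.05×10^7 s = 5.48×10^8 J/m².
Required areal heat capacity C = Q / ΔT = 4.18×10^7 J/(m²·K).
Depth D = C / (ρ c_p) = 4.18×10^7 / (998 × 4190) = 10.0 m.

10 m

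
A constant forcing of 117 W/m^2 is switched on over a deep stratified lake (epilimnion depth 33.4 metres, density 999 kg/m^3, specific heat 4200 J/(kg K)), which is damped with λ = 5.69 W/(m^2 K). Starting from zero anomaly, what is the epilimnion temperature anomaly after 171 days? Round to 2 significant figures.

9.3 K

Areal heat capacity C = ρ c_p D = 999 × 4200 × 33.4 = 1.40×10^8 J/(m^2 K).
τ = C / λ = 1.40×10^8 / 5.69 = 2.46×10^7 s.
Equilibrium anomaly ΔT_eq = F / λ = 117 / 5.69 = 20.6 K.
t = 171 days = 1.48×10^7 s, so t/τ = 0.600.
ΔT(t) = ΔT_eq (1 − e^(−t/τ)) = 20.6 × (1 − e^−0.600) = 9.28 K.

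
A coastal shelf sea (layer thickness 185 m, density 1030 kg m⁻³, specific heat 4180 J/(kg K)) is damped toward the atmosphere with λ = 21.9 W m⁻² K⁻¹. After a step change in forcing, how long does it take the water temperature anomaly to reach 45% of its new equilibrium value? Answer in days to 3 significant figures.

252 days

Areal heat capacity C = ρ c_p D = 1030 × 4180 × 185 = 7.96×10^8 J/(m^2 K).
τ = C / λ = 7.96×10^8 / 21.9 = 3.64×10^7 s.
Fraction reached: 1 − e^(−t/τ) = 0.45 ⇒ t = −τ ln(1 − 0.45) = τ × 0.598.
t = 2.17×10^7 s = 252 days.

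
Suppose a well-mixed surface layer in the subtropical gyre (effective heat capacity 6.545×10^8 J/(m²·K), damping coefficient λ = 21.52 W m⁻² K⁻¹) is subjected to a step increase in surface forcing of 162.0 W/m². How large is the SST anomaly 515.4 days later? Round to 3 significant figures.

5.79 K

Areal heat capacity C = 6.545×10^8 J/(m²·K) (given).
τ = C / λ = 6.54×10^8 / 21.52 = 3.04×10^7 s.
Equilibrium anomaly ΔT_eq = F / λ = 162.0 / 21.52 = 7.53 K.
t = 515.4 days = 4.45×10^7 s, so t/τ = 1.46.
ΔT(t) = ΔT_eq (1 − e^(−t/τ)) = 7.53 × (1 − e^−1.46) = 5.79 K.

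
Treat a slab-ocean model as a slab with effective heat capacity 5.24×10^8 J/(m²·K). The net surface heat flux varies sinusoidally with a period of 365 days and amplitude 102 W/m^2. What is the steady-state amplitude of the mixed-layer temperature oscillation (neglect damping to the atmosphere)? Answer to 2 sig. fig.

Areal heat capacity C = 5.24×10^8 J/(m²·K) (given).
Angular frequency ω = 2π / T = 2π / 3.15×10^7 s = 1.99×10^-7 s⁻¹.
Cω = 5.24×10^8 × 1.99×10^-7 = 104 W/(m²·K).
Amplitude A = F₀ / (Cω) = 102 / 104 = 0.977 K.

0.98 K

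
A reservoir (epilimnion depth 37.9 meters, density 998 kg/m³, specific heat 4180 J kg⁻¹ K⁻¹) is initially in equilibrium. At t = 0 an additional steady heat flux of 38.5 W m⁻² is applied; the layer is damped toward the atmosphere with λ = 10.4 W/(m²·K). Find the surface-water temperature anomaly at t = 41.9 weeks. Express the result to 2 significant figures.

3.0 K

Areal heat capacity C = ρ c_p D = 998 × 4180 × 37.9 = 1.58×10^8 J/(m^2 K).
τ = C / λ = 1.58×10^8 / 10.4 = 1.52×10^7 s.
Equilibrium anomaly ΔT_eq = F / λ = 38.5 / 10.4 = 3.70 K.
t = 41.9 weeks = 2.53×10^7 s, so t/τ = 1.67.
ΔT(t) = ΔT_eq (1 − e^(−t/τ)) = 3.70 × (1 − e^−1.67) = 3.00 K.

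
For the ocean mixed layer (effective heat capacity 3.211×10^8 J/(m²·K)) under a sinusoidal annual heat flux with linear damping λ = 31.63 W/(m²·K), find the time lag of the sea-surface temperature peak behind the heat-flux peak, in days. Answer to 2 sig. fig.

65 days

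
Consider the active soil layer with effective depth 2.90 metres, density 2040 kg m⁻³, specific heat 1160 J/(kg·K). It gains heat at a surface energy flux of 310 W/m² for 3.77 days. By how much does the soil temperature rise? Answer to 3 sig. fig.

14.7 K

Areal heat capacity C = ρ c_p D = 2040 × 1160 × 2.90 = 6.86×10^6 J m⁻² K⁻¹.
Net heat input Q = F Δt = 310 × (3.77 days × 86400 s/day) = 1.01×10^8 J/m².
ΔT = Q / C = 1.01×10^8 / 6.86×10^6 = 14.7 K.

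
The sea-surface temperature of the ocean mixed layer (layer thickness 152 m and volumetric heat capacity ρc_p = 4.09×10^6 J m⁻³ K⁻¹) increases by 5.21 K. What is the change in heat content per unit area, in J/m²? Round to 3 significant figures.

3.24×10^9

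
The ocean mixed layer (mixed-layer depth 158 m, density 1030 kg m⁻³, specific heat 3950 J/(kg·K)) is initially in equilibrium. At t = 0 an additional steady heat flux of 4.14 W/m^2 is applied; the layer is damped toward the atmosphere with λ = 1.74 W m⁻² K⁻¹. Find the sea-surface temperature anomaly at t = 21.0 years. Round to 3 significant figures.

1.98 K

Areal heat capacity C = ρ c_p D = 1030 × 3950 × 158 = 6.43×10^8 J/(m^2 K).
τ = C / λ = 6.43×10^8 / 1.74 = 3.69×10^8 s.
Equilibrium anomaly ΔT_eq = F / λ = 4.14 / 1.74 = 2.38 K.
t = 21.0 years = 6.63×10^8 s, so t/τ = 1.79.
ΔT(t) = ΔT_eq (1 − e^(−t/τ)) = 2.38 × (1 − e^−1.79) = 1.98 K.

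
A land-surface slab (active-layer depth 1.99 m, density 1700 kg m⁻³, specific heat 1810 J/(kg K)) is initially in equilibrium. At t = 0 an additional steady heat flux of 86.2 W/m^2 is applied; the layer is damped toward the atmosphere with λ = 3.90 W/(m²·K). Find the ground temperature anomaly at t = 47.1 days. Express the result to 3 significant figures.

20.4 K

Areal heat capacity C = ρ c_p D = 1700 × 1810 × 1.99 = 6.12×10^6 J/(m²·K).
τ = C / λ = 6.12×10^6 / 3.90 = 1.57×10^6 s.
Equilibrium anomaly ΔT_eq = F / λ = 86.2 / 3.90 = 22.1 K.
t = 47.1 days = 4.07×10^6 s, so t/τ = 2.59.
ΔT(t) = ΔT_eq (1 − e^(−t/τ)) = 22.1 × (1 − e^−2.59) = 20.4 K.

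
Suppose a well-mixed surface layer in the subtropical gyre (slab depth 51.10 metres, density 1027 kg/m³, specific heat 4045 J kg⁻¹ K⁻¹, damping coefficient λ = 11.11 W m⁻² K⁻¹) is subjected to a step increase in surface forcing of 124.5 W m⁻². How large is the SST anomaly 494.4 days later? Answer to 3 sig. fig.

10.0 K

Areal heat capacity C = ρ c_p D = 1027 × 4045 × 51.10 = 2.12×10^8 J/(m^2 K).
τ = C / λ = 2.12×10^8 / 11.11 = 1.91×10^7 s.
Equilibrium anomaly ΔT_eq = F / λ = 124.5 / 11.11 = 11.2 K.
t = 494.4 days = 4.27×10^7 s, so t/τ = 2.24.
ΔT(t) = ΔT_eq (1 − e^(−t/τ)) = 11.2 × (1 − e^−2.24) = 10.0 K.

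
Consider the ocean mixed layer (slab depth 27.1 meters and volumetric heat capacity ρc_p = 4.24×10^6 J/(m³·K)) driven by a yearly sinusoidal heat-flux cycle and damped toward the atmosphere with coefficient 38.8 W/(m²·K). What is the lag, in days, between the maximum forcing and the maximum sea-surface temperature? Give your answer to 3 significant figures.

31.0 days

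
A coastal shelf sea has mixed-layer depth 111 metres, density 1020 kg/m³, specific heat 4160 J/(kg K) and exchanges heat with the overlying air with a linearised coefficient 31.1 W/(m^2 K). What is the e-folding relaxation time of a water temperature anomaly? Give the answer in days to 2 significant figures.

180 days

Areal heat capacity C = ρ c_p D = 1020 × 4160 × 111 = 4.71×10^8 J m⁻² K⁻¹.
Relaxation time τ = C / λ = 4.71×10^8 / 31.1 = 1.51×10^7 s.
In days: 1.51×10^7 s / (86400 s/day) = 175 days.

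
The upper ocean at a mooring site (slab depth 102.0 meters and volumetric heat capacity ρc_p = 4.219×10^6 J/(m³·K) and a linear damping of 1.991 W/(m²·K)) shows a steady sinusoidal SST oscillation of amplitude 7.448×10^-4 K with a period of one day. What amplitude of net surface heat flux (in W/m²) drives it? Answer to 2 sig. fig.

Areal heat capacity C = ρc_p × D = 4.219×10^6 × 102.0 = 4.30×10^8 J m⁻² K⁻¹.
ω = 2π / 86400 s = 7.27×10^-5 s⁻¹.
√((Cω)² + λ²) = √((31300)² + 1.991²) = 31300 W/(m²·K).
F₀ = A × √((Cω)²+λ²) = 7.448×10^-4 × 31300 = 23.3 W/m².

23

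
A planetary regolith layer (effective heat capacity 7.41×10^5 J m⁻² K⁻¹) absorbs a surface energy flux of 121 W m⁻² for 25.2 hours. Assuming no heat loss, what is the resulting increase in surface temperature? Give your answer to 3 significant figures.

14.8 K

Areal heat capacity C = 7.41×10^5 J m⁻² K⁻¹ (given).
Net heat input Q = F Δt = 121 × (25.2 hours × 3600 s/hour) = 1.10×10^7 J/m².
ΔT = Q / C = 1.10×10^7 / 7.41×10^5 = 14.8 K.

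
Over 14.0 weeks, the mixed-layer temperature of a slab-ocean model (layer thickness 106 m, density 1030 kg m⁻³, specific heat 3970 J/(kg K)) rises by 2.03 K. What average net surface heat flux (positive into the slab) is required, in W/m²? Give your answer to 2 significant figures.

100

Areal heat capacity C = ρ c_p D = 1030 × 3970 × 106 = 4.33×10^8 J/(m^2 K).
Required heat per unit area: Q = C ΔT = 4.33×10^8 × 2.03 = 8.80×10^8 J/m².
Flux F = Q / Δt = 8.80×10^8 / 8.47×10^6 s = 104 W/m².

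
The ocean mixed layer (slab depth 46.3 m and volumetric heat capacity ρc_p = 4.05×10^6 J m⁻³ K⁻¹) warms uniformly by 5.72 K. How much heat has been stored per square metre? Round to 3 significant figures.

1.07×10^9

Areal heat capacity C = ρc_p × D = 4.05×10^6 × 46.3 = 1.88×10^8 J/(m²·K).
ΔQ = C ΔT = 1.88×10^8 × 5.72 = 1.07×10^9 J/m².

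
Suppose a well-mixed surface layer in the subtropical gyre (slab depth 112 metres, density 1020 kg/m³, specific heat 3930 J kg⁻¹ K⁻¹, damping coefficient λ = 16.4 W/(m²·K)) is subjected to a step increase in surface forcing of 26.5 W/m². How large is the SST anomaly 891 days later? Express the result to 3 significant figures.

1.52 K

Areal heat capacity C = ρ c_p D = 1020 × 3930 × 112 = 4.49×10^8 J m⁻² K⁻¹.
τ = C / λ = 4.49×10^8 / 16.4 = 2.74×10^7 s.
Equilibrium anomaly ΔT_eq = F / λ = 26.5 / 16.4 = 1.62 K.
t = 891 days = 7.70×10^7 s, so t/τ = 2.81.
ΔT(t) = ΔT_eq (1 − e^(−t/τ)) = 1.62 × (1 − e^−2.81) = 1.52 K.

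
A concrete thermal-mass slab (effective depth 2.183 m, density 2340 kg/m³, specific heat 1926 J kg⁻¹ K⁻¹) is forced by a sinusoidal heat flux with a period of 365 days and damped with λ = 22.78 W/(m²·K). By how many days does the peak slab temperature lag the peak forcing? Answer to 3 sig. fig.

Areal heat capacity C = ρ c_p D = 2340 × 1926 × 2.183 = 9.84×10^6 J m⁻² K⁻¹.
ω = 2π / 3.15×10^7 s = 1.99×10^-7 s⁻¹.
Phase lag φ = arctan(Cω/λ) = arctan(1.96/22.78) = 0.0858 rad.
Time lag = φ / ω = 0.0858 / 1.99×10^-7 = 4.31×10^5 s = 4.99 days.

4.99 days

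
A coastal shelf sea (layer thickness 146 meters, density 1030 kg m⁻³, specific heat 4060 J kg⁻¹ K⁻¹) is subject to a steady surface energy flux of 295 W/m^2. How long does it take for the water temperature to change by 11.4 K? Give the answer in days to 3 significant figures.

Areal heat capacity C = ρ c_p D = 1030 × 4060 × 146 = 6.11×10^8 J m⁻² K⁻¹.
Time required: Δt = C ΔT / F = 6.11×10^8 × 11.4 / 295 = 2.36×10^7 s.
In days: 2.36×10^7 s / (86400 s/day) = 273 days.

273 days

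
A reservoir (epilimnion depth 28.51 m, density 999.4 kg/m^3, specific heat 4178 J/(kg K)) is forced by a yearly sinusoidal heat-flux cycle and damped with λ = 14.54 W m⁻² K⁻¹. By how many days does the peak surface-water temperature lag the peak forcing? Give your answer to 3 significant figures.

59.3 days

Areal heat capacity C = ρ c_p D = 999.4 × 4178 × 28.51 = 1.19×10^8 J m⁻² K⁻¹.
ω = 2π / 3.15×10^7 s = 1.99×10^-7 s⁻¹.
Phase lag φ = arctan(Cω/λ) = arctan(23.7/14.54) = 1.02 rad.
Time lag = φ / ω = 1.02 / 1.99×10^-7 = 5.12×10^6 s = 59.3 days.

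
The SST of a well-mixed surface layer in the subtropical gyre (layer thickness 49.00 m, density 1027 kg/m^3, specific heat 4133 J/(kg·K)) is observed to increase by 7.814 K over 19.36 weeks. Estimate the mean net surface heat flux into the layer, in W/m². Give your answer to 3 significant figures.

139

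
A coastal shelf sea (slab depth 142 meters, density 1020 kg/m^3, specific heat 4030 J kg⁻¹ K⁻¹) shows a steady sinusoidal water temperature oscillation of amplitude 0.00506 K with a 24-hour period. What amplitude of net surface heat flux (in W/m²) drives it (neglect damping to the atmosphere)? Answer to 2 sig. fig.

Areal heat capacity C = ρ c_p D = 1020 × 4030 × 142 = 5.84×10^8 J/(m^2 K).
ω = 2π / 86400 s = 7.27×10^-5 s⁻¹.
Cω = 5.84×10^8 × 7.27×10^-5 = 42400 W/(m²·K).
F₀ = A × Cω = 0.00506 × 42400 = 215 W/m².

210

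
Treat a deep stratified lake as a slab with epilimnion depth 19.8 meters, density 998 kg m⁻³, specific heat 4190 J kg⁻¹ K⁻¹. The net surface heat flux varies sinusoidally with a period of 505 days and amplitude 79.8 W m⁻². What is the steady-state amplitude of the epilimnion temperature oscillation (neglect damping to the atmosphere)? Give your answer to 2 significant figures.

6.7 K

Areal heat capacity C = ρ c_p D = 998 × 4190 × 19.8 = 8.28×10^7 J/(m^2 K).
Angular frequency ω = 2π / T = 2π / 4.36×10^7 s = 1.44×10^-7 s⁻¹.
Cω = 8.28×10^7 × 1.44×10^-7 = 11.9 W/(m²·K).
Amplitude A = F₀ / (Cω) = 79.8 / 11.9 = 6.69 K.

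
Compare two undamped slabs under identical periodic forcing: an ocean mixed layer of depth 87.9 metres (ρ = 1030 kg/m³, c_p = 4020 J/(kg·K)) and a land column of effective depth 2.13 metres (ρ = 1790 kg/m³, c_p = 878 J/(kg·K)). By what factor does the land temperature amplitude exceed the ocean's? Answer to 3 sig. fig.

109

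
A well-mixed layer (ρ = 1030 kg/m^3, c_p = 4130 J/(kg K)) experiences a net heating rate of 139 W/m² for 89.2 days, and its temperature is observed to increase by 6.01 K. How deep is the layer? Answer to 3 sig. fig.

Heat input Q = F Δt = 139 × 7.71×10^6 s = 1.07×10^9 J/m².
Required areal heat capacity C = Q / ΔT = 1.78×10^8 J/(m²·K).
Depth D = C / (ρ c_p) = 1.78×10^8 / (1030 × 4130) = 41.9 m.

41.9 m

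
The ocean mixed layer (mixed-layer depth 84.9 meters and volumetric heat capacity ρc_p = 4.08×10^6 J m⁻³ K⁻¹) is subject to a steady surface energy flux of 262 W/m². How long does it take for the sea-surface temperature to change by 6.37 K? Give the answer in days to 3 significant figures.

Areal heat capacity C = ρc_p × D = 4.08×10^6 × 84.9 = 3.46×10^8 J m⁻² K⁻¹.
Time required: Δt = C ΔT / F = 3.46×10^8 × 6.37 / 262 = 8.42×10^6 s.
In days: 8.42×10^6 s / (86400 s/day) = 97.5 days.

97.5 days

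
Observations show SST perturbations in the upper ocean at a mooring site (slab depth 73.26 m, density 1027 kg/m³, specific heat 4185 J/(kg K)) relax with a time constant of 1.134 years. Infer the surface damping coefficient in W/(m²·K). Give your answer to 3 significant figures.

8.80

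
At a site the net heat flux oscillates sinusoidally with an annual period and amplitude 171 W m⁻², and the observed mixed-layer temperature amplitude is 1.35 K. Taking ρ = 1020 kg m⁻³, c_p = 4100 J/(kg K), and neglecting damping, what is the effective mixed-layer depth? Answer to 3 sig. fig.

152 m

ω = 2π / 3.15×10^7 s = 1.99×10^-7 s⁻¹.
Required C = F₀ / (A ω) = 171 / (1.35 × 1.99×10^-7) = 6.36×10^8 J/(m²·K).
D = C / (ρ c_p) = 6.36×10^8 / (1020 × 4100) = 152 m.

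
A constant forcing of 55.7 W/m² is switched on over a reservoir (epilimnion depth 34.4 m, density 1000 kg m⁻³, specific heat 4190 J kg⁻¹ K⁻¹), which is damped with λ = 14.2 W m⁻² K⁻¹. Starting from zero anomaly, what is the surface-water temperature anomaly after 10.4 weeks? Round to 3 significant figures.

1.81 K

Areal heat capacity C = ρ c_p D = 1000 × 4190 × 34.4 = 1.44×10^8 J/(m^2 K).
τ = C / λ = 1.44×10^8 / 14.2 = 1.02×10^7 s.
Equilibrium anomaly ΔT_eq = F / λ = 55.7 / 14.2 = 3.92 K.
t = 10.4 weeks = 6.29×10^6 s, so t/τ = 0.620.
ΔT(t) = ΔT_eq (1 − e^(−t/τ)) = 3.92 × (1 − e^−0.620) = 1.81 K.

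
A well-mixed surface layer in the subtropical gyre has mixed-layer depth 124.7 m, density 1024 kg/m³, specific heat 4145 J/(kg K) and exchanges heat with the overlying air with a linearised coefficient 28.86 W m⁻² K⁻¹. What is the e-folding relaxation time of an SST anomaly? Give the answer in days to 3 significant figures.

Areal heat capacity C = ρ c_p D = 1024 × 4145 × 124.7 = 5.29×10^8 J/(m²·K).
Relaxation time τ = C / λ = 5.29×10^8 / 28.86 = 1.83×10^7 s.
In days: 1.83×10^7 s / (86400 s/day) = 212 days.

212 days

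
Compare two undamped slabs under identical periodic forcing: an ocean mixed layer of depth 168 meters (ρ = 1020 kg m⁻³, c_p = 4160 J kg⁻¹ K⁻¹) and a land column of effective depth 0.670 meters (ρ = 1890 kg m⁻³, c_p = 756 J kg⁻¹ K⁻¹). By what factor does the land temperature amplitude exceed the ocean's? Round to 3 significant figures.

745

C_ocean = 1020 × 4160 × 168 = 7.13×10^8 J/(m²·K).
C_land = 1890 × 756 × 0.670 = 9.57×10^5 J/(m²·K).
Undamped amplitude ∝ 1/C, so A_land/A_ocean = C_ocean/C_land = 745.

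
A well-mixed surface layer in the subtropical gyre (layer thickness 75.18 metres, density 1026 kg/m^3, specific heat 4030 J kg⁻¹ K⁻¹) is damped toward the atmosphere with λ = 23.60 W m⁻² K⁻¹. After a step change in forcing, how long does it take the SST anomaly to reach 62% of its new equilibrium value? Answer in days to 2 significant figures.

Areal heat capacity C = ρ c_p D = 1026 × 4030 × 75.18 = 3.11×10^8 J/(m²·K).
τ = C / λ = 3.11×10^8 / 23.60 = 1.32×10^7 s.
Fraction reached: 1 − e^(−t/τ) = 0.62 ⇒ t = −τ ln(1 − 0.62) = τ × 0.968.
t = 1.27×10^7 s = 148 days.

150 days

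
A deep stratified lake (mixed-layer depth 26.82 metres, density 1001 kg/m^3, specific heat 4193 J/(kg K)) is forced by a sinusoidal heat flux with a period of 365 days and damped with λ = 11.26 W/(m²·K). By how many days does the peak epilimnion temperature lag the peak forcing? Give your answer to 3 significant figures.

64.2 days

Areal heat capacity C = ρ c_p D = 1001 × 4193 × 26.82 = 1.13×10^8 J m⁻² K⁻¹.
ω = 2π / 3.15×10^7 s = 1.99×10^-7 s⁻¹.
Phase lag φ = arctan(Cω/λ) = arctan(22.4/11.26) = 1.11 rad.
Time lag = φ / ω = 1.11 / 1.99×10^-7 = 5.55×10^6 s = 64.2 days.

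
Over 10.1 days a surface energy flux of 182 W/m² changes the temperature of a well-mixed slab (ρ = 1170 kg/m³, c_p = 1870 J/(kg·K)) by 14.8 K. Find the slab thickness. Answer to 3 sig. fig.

Heat input Q = F Δt = 182 × 8.73×10^5 s = 1.59×10^8 J/m².
Required areal heat capacity C = Q / ΔT = 1.07×10^7 J/(m²·K).
Depth D = C / (ρ c_p) = 1.07×10^7 / (1170 × 1870) = 4.90 m.

4.90 m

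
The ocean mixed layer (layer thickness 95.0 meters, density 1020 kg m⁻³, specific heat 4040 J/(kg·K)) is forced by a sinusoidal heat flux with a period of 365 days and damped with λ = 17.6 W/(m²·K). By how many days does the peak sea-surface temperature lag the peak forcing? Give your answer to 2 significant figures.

78 days

Areal heat capacity C = ρ c_p D = 1020 × 4040 × 95.0 = 3.91×10^8 J m⁻² K⁻¹.
ω = 2π / 3.15×10^7 s = 1.99×10^-7 s⁻¹.
Phase lag φ = arctan(Cω/λ) = arctan(78.0/17.6) = 1.35 rad.
Time lag = φ / ω = 1.35 / 1.99×10^-7 = 6.77×10^6 s = 78.4 days.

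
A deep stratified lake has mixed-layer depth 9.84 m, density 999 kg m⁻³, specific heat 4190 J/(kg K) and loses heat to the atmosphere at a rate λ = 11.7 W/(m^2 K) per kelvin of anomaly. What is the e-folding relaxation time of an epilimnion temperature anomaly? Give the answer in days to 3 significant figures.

40.7 days

Areal heat capacity C = ρ c_p D = 999 × 4190 × 9.84 = 4.12×10^7 J m⁻² K⁻¹.
Relaxation time τ = C / λ = 4.12×10^7 / 11.7 = 3.52×10^6 s.
In days: 3.52×10^6 s / (86400 s/day) = 40.7 days.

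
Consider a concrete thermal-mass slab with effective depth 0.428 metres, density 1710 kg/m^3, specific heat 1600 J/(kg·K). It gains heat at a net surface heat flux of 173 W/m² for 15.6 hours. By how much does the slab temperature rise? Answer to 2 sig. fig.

8.3 K

Areal heat capacity C = ρ c_p D = 1710 × 1600 × 0.428 = 1.17×10^6 J/(m²·K).
Net heat input Q = F Δt = 173 × (15.6 hours × 3600 s/hour) = 9.72×10^6 J/m².
ΔT = Q / C = 9.72×10^6 / 1.17×10^6 = 8.30 K.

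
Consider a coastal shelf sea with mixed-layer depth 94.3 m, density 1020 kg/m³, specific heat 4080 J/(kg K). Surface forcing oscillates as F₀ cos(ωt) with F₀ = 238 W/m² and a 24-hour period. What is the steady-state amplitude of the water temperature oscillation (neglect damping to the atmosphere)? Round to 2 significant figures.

0.0083 K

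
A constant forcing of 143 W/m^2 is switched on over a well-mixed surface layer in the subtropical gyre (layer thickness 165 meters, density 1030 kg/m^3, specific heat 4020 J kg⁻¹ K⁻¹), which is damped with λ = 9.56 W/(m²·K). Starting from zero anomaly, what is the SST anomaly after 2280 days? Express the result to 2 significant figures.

14 K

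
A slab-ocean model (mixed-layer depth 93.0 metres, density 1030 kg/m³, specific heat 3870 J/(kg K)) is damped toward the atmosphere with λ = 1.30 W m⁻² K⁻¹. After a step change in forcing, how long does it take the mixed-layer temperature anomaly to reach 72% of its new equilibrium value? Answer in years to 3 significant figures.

11.5 years

Areal heat capacity C = ρ c_p D = 1030 × 3870 × 93.0 = 3.71×10^8 J m⁻² K⁻¹.
τ = C / λ = 3.71×10^8 / 1.30 = 2.85×10^8 s.
Fraction reached: 1 − e^(−t/τ) = 0.72 ⇒ t = −τ ln(1 − 0.72) = τ × 1.27.
t = 3.63×10^8 s = 11.5 years.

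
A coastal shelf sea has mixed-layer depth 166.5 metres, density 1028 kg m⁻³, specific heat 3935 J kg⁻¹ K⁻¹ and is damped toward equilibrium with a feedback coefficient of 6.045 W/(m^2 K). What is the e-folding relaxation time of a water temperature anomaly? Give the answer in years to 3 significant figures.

3.53 years

Areal heat capacity C = ρ c_p D = 1028 × 3935 × 166.5 = 6.74×10^8 J/(m^2 K).
Relaxation time τ = C / λ = 6.74×10^8 / 6.045 = 1.11×10^8 s.
In years: 1.11×10^8 s / (3.156×10^7 s/year) = 3.53 years.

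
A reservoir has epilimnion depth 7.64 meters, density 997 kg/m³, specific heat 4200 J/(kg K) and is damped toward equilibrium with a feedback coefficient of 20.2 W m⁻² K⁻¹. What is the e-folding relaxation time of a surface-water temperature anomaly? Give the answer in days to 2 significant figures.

Areal heat capacity C = ρ c_p D = 997 × 4200 × 7.64 = 3.20×10^7 J/(m²·K).
Relaxation time τ = C / λ = 3.20×10^7 / 20.2 = 1.58×10^6 s.
In days: 1.58×10^6 s / (86400 s/day) = 18.3 days.

18 days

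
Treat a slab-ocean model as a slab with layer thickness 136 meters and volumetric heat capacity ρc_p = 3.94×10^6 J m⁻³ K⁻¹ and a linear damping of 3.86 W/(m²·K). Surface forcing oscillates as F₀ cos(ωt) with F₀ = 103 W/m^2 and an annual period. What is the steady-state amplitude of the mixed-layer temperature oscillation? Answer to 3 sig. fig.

Areal heat capacity C = ρc_p × D = 3.94×10^6 × 136 = 5.36×10^8 J m⁻² K⁻¹.
Angular frequency ω = 2π / T = 2π / 3.15×10^7 s = 1.99×10^-7 s⁻¹.
√((Cω)² + λ²) = √((107)² + 3.86²) = 107 W/(m²·K).
Amplitude A = F₀ / √((Cω)²+λ²) = 103 / 107 = 0.964 K.

0.964 K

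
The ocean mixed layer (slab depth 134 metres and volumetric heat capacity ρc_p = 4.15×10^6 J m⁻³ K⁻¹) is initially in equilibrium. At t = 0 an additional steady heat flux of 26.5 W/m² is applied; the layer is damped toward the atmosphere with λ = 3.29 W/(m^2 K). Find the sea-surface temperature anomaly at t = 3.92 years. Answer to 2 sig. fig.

Areal heat capacity C = ρc_p × D = 4.15×10^6 × 134 = 5.56×10^8 J/(m²·K).
τ = C / λ = 5.56×10^8 / 3.29 = 1.69×10^8 s.
Equilibrium anomaly ΔT_eq = F / λ = 26.5 / 3.29 = 8.05 K.
t = 3.92 years = 1.24×10^8 s, so t/τ = 0.732.
ΔT(t) = ΔT_eq (1 − e^(−t/τ)) = 8.05 × (1 − e^−0.732) = 4.18 K.

4.2 K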